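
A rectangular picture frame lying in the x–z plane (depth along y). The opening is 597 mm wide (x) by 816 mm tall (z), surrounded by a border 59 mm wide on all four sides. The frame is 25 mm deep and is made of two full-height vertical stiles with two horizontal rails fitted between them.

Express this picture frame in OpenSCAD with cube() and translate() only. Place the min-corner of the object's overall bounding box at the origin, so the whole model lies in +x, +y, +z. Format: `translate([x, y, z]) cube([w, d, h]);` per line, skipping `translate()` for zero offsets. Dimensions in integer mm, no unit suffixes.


cube([59, 25, 934]);
translate([656, 0, 0]) cube([59, 25, 934]);
translate([59, 0, 0]) cube([597, 25, 59]);
translate([59, 0, 875]) cube([597, 25, 59]);


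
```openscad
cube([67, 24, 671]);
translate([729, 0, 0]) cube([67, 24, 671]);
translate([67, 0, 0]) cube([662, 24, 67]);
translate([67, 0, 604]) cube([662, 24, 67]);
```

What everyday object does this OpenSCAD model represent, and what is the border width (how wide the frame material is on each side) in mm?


A picture frame. The border width is 67 mm.

Four thin pieces enclosing a rectangular opening — a picture frame. The two full-height stiles are 671 mm tall; the top rail sits at z = 604 and is 67 mm tall, so the border above the opening is 671 − 604 = 67 mm, matching the stile x-width.


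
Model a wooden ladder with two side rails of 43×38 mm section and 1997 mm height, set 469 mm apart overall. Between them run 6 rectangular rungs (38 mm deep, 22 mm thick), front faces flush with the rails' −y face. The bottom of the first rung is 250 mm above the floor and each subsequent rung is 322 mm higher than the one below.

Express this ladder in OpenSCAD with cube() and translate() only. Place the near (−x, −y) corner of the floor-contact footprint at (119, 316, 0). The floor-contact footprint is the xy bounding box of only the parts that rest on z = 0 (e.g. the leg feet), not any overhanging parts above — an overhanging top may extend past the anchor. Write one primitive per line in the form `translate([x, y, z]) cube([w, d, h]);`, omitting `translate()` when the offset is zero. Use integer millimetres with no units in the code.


// rung span = 469 - 2*43 = 383
// rung[k] z = 250 + k*322
translate([119, 316, 0]) cube([43, 38, 1997]);
translate([545, 316, 0]) cube([43, 38, 1997]);
translate([162, 316, 250]) cube([383, 38, 22]);
translate([162, 316, 572]) cube([383, 38, 22]);
translate([162, 316, 894]) cube([383, 38, 22]);
translate([162, 316, 1216]) cube([383, 38, 22]);
translate([162, 316, 1538]) cube([383, 38, 22]);
translate([162, 316, 1860]) cube([383, 38, 22]);


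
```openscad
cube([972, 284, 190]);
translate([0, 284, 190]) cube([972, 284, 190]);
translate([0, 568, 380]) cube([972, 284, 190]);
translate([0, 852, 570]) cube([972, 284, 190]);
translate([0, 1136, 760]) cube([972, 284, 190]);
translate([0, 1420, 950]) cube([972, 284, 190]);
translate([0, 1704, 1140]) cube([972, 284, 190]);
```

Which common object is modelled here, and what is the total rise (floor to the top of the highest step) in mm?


A staircase. The total rise is 1330 mm.

7 identical blocks, each offset up and back from the previous — a staircase. Each step is 190 mm tall and there are 7 of them, so the total rise is 7 × 190 = 1330 mm.


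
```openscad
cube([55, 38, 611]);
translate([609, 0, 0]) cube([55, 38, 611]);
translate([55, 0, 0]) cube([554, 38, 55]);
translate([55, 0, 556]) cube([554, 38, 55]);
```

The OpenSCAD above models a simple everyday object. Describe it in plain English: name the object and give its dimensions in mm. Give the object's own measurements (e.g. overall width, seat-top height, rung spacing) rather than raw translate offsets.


A rectangular picture frame lying in the x–z plane (depth along y). The opening is 554 mm wide (x) by 501 mm tall (z), surrounded by a border 55 mm wide on all four sides. The frame is 38 mm deep and is made of two full-height vertical stiles with two horizontal rails fitted between them.


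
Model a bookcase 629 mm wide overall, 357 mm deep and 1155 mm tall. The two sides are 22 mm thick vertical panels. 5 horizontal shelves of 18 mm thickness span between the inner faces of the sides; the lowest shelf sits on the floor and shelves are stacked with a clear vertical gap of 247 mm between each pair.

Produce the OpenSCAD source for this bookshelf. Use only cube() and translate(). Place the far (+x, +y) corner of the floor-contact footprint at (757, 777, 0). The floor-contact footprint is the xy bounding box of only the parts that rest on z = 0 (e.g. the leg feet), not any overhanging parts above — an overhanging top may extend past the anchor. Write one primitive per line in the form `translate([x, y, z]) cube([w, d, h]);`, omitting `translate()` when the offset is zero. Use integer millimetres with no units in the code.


translate([128, 420, 0]) cube([22, 357, 1155]);
translate([735, 420, 0]) cube([22, 357, 1155]);
translate([150, 420, 0]) cube([585, 357, 18]);
translate([150, 420, 265]) cube([585, 357, 18]);
translate([150, 420, 530]) cube([585, 357, 18]);
translate([150, 420, 795]) cube([585, 357, 18]);
translate([150, 420, 1060]) cube([585, 357, 18]);


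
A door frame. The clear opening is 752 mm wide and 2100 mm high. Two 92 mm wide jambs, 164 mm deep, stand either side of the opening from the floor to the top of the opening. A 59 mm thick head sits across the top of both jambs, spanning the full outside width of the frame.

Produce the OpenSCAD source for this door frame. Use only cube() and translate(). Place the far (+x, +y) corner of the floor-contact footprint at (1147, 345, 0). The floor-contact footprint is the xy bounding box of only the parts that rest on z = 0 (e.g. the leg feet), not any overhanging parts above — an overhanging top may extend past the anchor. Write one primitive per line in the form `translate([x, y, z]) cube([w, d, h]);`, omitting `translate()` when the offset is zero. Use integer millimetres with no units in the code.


translate([211, 181, 0]) cube([92, 164, 2100]);
translate([1055, 181, 0]) cube([92, 164, 2100]);
translate([211, 181, 2100]) cube([936, 164, 59]);


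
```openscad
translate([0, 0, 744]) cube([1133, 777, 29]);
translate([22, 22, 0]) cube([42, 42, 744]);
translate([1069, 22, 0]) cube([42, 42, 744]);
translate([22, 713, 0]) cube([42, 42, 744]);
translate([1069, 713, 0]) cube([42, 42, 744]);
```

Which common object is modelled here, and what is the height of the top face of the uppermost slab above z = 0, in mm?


A table. The table height is 773 mm.

A 1133×777×29 slab sits at z = 744 on four 42 mm square posts — a table. The top surface is at 744 + 29 = 773 mm.


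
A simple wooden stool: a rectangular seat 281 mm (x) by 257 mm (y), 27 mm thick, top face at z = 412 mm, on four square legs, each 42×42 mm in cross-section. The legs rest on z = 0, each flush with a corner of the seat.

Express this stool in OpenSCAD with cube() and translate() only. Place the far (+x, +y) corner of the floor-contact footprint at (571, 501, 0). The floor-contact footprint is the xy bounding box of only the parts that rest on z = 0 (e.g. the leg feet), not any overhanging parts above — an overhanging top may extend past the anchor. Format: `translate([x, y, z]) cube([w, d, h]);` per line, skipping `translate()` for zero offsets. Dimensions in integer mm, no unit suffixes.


translate([290, 244, 385]) cube([281, 257, 27]);
translate([290, 244, 0]) cube([42, 42, 385]);
translate([529, 244, 0]) cube([42, 42, 385]);
translate([290, 459, 0]) cube([42, 42, 385]);
translate([529, 459, 0]) cube([42, 42, 385]);


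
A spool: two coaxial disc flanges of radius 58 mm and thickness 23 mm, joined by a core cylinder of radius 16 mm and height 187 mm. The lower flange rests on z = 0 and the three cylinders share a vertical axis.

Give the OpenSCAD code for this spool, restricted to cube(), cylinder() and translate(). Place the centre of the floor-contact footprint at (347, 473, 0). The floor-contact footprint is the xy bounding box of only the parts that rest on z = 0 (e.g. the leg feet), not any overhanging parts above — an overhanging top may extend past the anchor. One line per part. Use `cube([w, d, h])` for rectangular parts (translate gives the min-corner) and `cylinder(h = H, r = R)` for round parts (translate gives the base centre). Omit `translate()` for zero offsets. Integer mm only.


translate([347, 473, 0]) cylinder(h = 23, r = 58);
translate([347, 473, 23]) cylinder(h = 187, r = 16);
translate([347, 473, 210]) cylinder(h = 23, r = 58);


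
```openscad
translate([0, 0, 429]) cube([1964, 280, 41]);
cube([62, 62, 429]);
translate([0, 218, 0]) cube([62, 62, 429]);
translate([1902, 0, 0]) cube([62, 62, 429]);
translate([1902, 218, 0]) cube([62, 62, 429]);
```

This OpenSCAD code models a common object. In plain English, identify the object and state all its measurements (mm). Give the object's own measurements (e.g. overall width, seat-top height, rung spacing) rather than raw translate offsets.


A long wooden bench with a 1964 mm (x) × 280 mm (y) seat, 41 mm thick, its top surface 470 mm above the floor. Four 62 mm square legs at the seat corners, flush with the edges, run from z = 0 to the seat underside.


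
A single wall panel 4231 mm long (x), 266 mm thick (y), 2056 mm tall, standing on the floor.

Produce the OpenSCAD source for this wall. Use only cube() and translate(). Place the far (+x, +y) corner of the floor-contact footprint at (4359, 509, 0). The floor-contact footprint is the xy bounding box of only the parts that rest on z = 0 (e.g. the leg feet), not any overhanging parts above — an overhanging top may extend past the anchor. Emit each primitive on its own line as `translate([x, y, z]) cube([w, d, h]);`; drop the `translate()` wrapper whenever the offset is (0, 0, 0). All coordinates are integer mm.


translate([128, 243, 0]) cube([4231, 266, 2056]);


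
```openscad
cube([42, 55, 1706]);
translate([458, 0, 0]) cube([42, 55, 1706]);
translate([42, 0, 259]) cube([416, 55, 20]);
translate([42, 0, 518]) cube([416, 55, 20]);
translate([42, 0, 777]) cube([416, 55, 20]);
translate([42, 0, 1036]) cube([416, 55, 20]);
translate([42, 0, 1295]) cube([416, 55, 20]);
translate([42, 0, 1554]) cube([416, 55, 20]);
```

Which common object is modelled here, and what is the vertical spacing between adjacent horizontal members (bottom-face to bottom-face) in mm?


A ladder. The rung spacing is 259 mm.

Two tall 42×55 posts with 6 short bars between them — a ladder. Adjacent rungs sit at z = 259 and z = 518, so the spacing is 518 − 259 = 259 mm.


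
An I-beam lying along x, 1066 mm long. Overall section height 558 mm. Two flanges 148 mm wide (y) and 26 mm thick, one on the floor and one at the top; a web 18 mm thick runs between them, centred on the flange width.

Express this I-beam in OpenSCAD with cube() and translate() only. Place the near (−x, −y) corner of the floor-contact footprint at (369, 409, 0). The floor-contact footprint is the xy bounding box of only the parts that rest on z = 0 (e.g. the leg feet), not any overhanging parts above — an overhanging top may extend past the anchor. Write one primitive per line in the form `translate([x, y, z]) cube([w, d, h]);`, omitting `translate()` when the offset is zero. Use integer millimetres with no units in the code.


translate([369, 409, 0]) cube([1066, 148, 26]);
translate([369, 474, 26]) cube([1066, 18, 506]);
translate([369, 409, 532]) cube([1066, 148, 26]);


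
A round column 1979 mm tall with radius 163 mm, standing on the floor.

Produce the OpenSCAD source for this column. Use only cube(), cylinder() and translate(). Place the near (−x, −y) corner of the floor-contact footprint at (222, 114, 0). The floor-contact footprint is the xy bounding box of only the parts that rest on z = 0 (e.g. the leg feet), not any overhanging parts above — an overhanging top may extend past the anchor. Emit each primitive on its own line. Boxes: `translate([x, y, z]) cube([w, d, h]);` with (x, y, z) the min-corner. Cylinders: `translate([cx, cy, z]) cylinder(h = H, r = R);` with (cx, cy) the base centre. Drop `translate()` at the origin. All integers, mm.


translate([385, 277, 0]) cylinder(h = 1979, r = 163);


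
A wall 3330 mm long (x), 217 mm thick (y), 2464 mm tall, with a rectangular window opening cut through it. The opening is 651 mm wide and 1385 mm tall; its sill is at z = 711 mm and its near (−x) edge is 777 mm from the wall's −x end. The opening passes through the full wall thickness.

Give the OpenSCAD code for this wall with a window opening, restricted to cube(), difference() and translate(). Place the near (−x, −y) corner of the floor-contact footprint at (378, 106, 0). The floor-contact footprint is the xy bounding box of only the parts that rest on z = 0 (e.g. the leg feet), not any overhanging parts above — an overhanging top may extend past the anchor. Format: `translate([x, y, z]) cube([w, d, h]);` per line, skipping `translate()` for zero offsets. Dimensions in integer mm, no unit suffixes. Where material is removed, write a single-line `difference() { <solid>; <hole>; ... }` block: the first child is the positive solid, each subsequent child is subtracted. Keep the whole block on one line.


difference() { translate([378, 106, 0]) cube([3330, 217, 2464]); translate([1155, 106, 711]) cube([651, 217, 1385]); }


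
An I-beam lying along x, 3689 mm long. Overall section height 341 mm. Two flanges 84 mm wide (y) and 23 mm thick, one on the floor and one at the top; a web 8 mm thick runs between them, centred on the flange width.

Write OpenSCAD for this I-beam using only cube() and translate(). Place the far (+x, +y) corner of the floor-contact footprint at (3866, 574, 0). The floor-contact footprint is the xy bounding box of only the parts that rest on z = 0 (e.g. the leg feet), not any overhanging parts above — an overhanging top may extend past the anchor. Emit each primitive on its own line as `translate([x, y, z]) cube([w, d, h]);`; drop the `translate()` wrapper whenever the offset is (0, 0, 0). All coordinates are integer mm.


translate([177, 490, 0]) cube([3689, 84, 23]);
translate([177, 528, 23]) cube([3689, 8, 295]);
translate([177, 490, 318]) cube([3689, 84, 23]);


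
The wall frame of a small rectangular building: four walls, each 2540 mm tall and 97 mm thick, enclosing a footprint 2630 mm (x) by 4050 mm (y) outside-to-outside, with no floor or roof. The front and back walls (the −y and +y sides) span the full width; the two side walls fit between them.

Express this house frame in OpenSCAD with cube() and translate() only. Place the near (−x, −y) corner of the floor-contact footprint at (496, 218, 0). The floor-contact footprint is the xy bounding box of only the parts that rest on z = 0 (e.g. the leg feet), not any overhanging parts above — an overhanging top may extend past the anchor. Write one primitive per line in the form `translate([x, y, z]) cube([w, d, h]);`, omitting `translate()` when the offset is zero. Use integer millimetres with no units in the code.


translate([496, 218, 0]) cube([2630, 97, 2540]);
translate([496, 4171, 0]) cube([2630, 97, 2540]);
translate([496, 315, 0]) cube([97, 3856, 2540]);
translate([3029, 315, 0]) cube([97, 3856, 2540]);


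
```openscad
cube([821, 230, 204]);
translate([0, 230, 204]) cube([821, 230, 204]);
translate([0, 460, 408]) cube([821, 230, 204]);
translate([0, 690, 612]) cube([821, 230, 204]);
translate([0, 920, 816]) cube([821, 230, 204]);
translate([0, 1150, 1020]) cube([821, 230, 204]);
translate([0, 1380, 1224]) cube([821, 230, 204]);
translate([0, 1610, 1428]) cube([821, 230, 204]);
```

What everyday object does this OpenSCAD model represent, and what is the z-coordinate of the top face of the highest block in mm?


A staircase. The total rise is 1632 mm.

8 identical blocks, each offset up and back from the previous — a staircase. Each step is 204 mm tall and there are 8 of them, so the total rise is 8 × 204 = 1632 mm.


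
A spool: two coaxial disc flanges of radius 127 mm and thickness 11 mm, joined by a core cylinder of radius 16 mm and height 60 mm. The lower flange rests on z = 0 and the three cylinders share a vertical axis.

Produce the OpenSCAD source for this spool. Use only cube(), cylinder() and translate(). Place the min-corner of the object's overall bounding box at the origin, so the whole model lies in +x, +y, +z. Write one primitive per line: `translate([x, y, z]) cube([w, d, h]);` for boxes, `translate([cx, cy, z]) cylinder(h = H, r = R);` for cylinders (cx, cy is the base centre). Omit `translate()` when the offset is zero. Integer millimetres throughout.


translate([127, 127, 0]) cylinder(h = 11, r = 127);
translate([127, 127, 11]) cylinder(h = 60, r = 16);
translate([127, 127, 71]) cylinder(h = 11, r = 127);


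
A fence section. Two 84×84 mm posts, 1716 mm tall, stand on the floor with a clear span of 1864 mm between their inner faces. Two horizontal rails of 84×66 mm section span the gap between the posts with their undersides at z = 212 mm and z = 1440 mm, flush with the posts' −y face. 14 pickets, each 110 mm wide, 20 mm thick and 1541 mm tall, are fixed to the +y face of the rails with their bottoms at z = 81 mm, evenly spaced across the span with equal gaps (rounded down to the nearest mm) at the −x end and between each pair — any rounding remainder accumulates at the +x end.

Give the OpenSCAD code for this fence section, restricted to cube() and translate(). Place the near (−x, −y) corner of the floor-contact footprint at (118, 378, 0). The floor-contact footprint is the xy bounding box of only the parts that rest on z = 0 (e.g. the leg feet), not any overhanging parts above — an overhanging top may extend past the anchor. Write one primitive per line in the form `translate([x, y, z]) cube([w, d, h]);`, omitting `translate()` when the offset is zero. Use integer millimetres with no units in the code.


translate([118, 378, 0]) cube([84, 84, 1716]);
translate([2066, 378, 0]) cube([84, 84, 1716]);
translate([202, 378, 212]) cube([1864, 84, 66]);
translate([202, 378, 1440]) cube([1864, 84, 66]);
translate([223, 462, 81]) cube([110, 20, 1541]);
translate([354, 462, 81]) cube([110, 20, 1541]);
translate([485, 462, 81]) cube([110, 20, 1541]);
translate([616, 462, 81]) cube([110, 20, 1541]);
translate([747, 462, 81]) cube([110, 20, 1541]);
translate([878, 462, 81]) cube([110, 20, 1541]);
translate([1009, 462, 81]) cube([110, 20, 1541]);
translate([1140, 462, 81]) cube([110, 20, 1541]);
translate([1271, 462, 81]) cube([110, 20, 1541]);
translate([1402, 462, 81]) cube([110, 20, 1541]);
translate([1533, 462, 81]) cube([110, 20, 1541]);
translate([1664, 462, 81]) cube([110, 20, 1541]);
translate([1795, 462, 81]) cube([110, 20, 1541]);
translate([1926, 462, 81]) cube([110, 20, 1541]);


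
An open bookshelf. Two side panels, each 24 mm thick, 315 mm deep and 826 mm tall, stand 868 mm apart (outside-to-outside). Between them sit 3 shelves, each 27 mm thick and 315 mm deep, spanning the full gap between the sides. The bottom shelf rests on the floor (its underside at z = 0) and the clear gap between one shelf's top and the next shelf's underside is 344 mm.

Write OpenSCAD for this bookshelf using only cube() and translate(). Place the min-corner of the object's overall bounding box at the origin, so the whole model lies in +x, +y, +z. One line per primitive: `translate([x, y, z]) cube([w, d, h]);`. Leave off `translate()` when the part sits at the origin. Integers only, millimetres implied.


cube([24, 315, 826]);
translate([844, 0, 0]) cube([24, 315, 826]);
translate([24, 0, 0]) cube([820, 315, 27]);
translate([24, 0, 371]) cube([820, 315, 27]);
translate([24, 0, 742]) cube([820, 315, 27]);


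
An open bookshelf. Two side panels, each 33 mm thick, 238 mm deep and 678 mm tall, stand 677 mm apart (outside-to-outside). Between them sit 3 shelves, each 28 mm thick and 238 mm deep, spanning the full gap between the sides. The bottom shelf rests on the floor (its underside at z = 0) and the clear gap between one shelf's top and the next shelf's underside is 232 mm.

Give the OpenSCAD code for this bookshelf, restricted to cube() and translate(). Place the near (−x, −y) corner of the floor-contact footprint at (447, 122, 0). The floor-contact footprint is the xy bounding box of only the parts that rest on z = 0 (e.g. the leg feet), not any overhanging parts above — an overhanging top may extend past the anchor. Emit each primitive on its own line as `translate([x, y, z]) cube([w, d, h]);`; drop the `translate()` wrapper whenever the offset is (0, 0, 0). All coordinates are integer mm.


translate([447, 122, 0]) cube([33, 238, 678]);
translate([1091, 122, 0]) cube([33, 238, 678]);
translate([480, 122, 0]) cube([611, 238, 28]);
translate([480, 122, 260]) cube([611, 238, 28]);
translate([480, 122, 520]) cube([611, 238, 28]);


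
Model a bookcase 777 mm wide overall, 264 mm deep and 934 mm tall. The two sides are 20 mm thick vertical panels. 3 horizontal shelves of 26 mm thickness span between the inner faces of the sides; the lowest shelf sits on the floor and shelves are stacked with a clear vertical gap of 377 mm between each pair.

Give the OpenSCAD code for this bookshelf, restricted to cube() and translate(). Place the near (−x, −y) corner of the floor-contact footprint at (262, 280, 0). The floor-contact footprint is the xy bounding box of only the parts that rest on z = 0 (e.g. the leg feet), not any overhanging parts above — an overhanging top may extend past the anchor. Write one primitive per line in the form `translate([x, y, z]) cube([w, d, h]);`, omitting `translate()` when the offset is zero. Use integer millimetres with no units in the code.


translate([262, 280, 0]) cube([20, 264, 934]);
translate([1019, 280, 0]) cube([20, 264, 934]);
translate([282, 280, 0]) cube([737, 264, 26]);
translate([282, 280, 403]) cube([737, 264, 26]);
translate([282, 280, 806]) cube([737, 264, 26]);


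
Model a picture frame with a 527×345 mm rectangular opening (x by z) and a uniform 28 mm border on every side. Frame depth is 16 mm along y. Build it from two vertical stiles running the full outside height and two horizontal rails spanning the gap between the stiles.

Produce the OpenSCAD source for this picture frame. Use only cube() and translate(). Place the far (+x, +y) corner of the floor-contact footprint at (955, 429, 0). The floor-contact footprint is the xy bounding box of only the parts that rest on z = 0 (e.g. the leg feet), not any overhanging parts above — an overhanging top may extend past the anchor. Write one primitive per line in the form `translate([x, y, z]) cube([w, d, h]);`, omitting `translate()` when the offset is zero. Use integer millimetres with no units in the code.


translate([372, 413, 0]) cube([28, 16, 401]);
translate([927, 413, 0]) cube([28, 16, 401]);
translate([400, 413, 0]) cube([527, 16, 28]);
translate([400, 413, 373]) cube([527, 16, 28]);


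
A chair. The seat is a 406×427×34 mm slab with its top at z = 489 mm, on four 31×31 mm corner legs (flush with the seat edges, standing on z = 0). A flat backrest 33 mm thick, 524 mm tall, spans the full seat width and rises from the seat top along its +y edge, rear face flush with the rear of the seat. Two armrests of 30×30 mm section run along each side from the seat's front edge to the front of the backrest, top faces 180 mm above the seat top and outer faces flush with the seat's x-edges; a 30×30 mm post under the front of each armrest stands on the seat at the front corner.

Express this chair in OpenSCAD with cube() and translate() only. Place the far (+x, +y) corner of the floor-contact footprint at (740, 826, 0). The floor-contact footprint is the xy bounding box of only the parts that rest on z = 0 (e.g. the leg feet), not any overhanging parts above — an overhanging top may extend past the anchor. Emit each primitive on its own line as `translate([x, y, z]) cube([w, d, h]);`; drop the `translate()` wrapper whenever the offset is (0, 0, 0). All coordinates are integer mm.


// leg_h = 489 - 34 = 455
// arm post h = 180 - 30 = 150
translate([334, 399, 455]) cube([406, 427, 34]);
translate([334, 399, 0]) cube([31, 31, 455]);
translate([709, 399, 0]) cube([31, 31, 455]);
translate([334, 795, 0]) cube([31, 31, 455]);
translate([709, 795, 0]) cube([31, 31, 455]);
translate([334, 793, 489]) cube([406, 33, 524]);
translate([334, 399, 639]) cube([30, 394, 30]);
translate([710, 399, 639]) cube([30, 394, 30]);
translate([334, 399, 489]) cube([30, 30, 150]);
translate([710, 399, 489]) cube([30, 30, 150]);


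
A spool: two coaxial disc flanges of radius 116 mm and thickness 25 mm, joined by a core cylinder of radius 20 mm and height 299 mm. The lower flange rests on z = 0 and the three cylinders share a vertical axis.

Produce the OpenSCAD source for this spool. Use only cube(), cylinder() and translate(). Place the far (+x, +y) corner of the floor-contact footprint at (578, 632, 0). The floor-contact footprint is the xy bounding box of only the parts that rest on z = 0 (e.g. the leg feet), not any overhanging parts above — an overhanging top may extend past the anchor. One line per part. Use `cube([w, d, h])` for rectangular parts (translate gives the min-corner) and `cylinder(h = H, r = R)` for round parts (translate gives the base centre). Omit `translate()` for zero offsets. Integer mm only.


translate([462, 516, 0]) cylinder(h = 25, r = 116);
translate([462, 516, 25]) cylinder(h = 299, r = 20);
translate([462, 516, 324]) cylinder(h = 25, r = 116);


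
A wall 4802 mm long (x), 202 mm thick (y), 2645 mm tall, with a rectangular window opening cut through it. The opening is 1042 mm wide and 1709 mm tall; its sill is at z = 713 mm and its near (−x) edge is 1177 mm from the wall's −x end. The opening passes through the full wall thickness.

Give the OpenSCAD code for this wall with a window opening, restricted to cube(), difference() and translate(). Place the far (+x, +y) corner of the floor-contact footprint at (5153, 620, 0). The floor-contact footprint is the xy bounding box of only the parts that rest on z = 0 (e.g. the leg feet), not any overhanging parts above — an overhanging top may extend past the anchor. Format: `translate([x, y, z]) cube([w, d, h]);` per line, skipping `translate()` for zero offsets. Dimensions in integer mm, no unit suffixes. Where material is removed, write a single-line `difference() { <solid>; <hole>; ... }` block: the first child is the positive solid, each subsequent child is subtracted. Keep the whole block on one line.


difference() { translate([351, 418, 0]) cube([4802, 202, 2645]); translate([1528, 418, 713]) cube([1042, 202, 1709]); }


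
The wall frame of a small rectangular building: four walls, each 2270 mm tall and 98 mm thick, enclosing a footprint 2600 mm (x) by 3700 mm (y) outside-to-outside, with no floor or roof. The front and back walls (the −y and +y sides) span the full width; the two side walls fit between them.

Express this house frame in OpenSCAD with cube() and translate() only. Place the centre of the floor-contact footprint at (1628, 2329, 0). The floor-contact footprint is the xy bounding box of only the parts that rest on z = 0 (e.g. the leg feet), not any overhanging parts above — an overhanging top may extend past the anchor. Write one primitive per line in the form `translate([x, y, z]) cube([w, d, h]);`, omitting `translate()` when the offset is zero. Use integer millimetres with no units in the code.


translate([328, 479, 0]) cube([2600, 98, 2270]);
translate([328, 4081, 0]) cube([2600, 98, 2270]);
translate([328, 577, 0]) cube([98, 3504, 2270]);
translate([2830, 577, 0]) cube([98, 3504, 2270]);


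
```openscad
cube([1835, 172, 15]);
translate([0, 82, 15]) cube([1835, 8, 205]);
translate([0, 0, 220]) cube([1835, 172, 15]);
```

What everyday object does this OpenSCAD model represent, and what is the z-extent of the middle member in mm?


An I-beam. The web height is 205 mm.

Two wide flanges with a thin centred web — an I-beam. Overall 235 mm minus two 15 mm flanges gives a web of 235 − 2·15 = 205 mm.


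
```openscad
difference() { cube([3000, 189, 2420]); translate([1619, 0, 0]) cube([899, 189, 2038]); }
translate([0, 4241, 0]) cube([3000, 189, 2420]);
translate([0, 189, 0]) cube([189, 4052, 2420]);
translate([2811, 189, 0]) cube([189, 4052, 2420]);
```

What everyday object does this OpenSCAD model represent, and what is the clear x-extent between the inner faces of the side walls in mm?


A single room. The interior width is 2622 mm.

Four walls enclosing a rectangle with a door in the front wall — a room. Outside width 3000 minus two 189 mm walls gives 2622 mm.


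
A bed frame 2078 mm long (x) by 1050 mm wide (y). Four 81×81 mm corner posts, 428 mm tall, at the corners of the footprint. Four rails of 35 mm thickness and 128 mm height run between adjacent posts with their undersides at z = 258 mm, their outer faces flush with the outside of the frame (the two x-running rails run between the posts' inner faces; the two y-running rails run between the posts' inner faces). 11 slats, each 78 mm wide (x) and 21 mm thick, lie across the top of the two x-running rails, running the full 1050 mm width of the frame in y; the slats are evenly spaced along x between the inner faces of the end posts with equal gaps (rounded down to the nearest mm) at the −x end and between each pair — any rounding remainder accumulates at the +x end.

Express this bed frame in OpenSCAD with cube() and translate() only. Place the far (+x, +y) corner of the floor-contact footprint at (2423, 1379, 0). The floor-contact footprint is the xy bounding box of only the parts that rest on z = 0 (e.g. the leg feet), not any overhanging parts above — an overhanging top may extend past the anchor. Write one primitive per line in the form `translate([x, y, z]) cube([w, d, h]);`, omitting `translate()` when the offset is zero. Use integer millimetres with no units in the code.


translate([345, 329, 0]) cube([81, 81, 428]);
translate([345, 1298, 0]) cube([81, 81, 428]);
translate([2342, 329, 0]) cube([81, 81, 428]);
translate([2342, 1298, 0]) cube([81, 81, 428]);
translate([426, 329, 258]) cube([1916, 35, 128]);
translate([426, 1344, 258]) cube([1916, 35, 128]);
translate([345, 410, 258]) cube([35, 888, 128]);
translate([2388, 410, 258]) cube([35, 888, 128]);
translate([514, 329, 386]) cube([78, 1050, 21]);
translate([680, 329, 386]) cube([78, 1050, 21]);
translate([846, 329, 386]) cube([78, 1050, 21]);
translate([1012, 329, 386]) cube([78, 1050, 21]);
translate([1178, 329, 386]) cube([78, 1050, 21]);
translate([1344, 329, 386]) cube([78, 1050, 21]);
translate([1510, 329, 386]) cube([78, 1050, 21]);
translate([1676, 329, 386]) cube([78, 1050, 21]);
translate([1842, 329, 386]) cube([78, 1050, 21]);
translate([2008, 329, 386]) cube([78, 1050, 21]);
translate([2174, 329, 386]) cube([78, 1050, 21]);


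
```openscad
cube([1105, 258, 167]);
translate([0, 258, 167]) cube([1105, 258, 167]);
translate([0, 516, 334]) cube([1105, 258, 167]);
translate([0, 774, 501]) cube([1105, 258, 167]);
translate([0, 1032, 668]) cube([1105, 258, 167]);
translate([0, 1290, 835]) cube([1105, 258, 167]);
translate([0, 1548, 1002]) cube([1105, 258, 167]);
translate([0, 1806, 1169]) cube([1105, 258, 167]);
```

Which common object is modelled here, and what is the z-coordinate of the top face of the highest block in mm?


A staircase. The total rise is 1336 mm.

8 identical blocks, each offset up and back from the previous — a staircase. Each step is 167 mm tall and there are 8 of them, so the total rise is 8 × 167 = 1336 mm.


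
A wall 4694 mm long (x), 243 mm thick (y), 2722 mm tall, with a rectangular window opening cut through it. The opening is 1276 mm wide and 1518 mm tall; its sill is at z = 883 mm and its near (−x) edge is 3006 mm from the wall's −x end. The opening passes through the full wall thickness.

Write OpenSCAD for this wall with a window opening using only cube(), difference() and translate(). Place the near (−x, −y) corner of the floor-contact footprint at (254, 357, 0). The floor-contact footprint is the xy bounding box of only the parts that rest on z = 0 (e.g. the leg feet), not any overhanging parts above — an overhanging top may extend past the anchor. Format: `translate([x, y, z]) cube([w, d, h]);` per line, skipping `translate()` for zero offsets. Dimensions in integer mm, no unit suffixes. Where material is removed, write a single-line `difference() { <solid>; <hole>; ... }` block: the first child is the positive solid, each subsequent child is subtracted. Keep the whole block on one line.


difference() { translate([254, 357, 0]) cube([4694, 243, 2722]); translate([3260, 357, 883]) cube([1276, 243, 1518]); }


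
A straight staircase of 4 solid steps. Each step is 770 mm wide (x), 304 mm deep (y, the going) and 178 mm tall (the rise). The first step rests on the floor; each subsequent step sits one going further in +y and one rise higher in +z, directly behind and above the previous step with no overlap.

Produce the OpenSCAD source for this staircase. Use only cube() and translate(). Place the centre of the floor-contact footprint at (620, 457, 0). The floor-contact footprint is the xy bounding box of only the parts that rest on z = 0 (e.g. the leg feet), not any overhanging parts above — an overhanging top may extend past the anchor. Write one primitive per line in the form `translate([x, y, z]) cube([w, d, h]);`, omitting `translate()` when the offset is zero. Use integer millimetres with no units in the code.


translate([235, 305, 0]) cube([770, 304, 178]);
translate([235, 609, 178]) cube([770, 304, 178]);
translate([235, 913, 356]) cube([770, 304, 178]);
translate([235, 1217, 534]) cube([770, 304, 178]);


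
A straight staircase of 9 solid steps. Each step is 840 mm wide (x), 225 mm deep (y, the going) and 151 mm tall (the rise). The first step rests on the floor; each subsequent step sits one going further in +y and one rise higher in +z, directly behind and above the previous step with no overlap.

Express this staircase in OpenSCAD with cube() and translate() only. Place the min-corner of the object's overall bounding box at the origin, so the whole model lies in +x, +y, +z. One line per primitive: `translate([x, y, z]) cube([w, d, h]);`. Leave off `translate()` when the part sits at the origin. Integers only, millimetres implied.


cube([840, 225, 151]);
translate([0, 225, 151]) cube([840, 225, 151]);
translate([0, 450, 302]) cube([840, 225, 151]);
translate([0, 675, 453]) cube([840, 225, 151]);
translate([0, 900, 604]) cube([840, 225, 151]);
translate([0, 1125, 755]) cube([840, 225, 151]);
translate([0, 1350, 906]) cube([840, 225, 151]);
translate([0, 1575, 1057]) cube([840, 225, 151]);
translate([0, 1800, 1208]) cube([840, 225, 151]);


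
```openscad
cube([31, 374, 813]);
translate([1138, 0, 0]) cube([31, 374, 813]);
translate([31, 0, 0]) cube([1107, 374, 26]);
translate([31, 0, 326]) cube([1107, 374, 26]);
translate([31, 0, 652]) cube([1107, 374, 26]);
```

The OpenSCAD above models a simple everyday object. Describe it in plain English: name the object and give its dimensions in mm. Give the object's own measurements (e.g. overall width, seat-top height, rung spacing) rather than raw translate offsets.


An open bookshelf. Two side panels, each 31 mm thick, 374 mm deep and 813 mm tall, stand 1169 mm apart (outside-to-outside). Between them sit 3 shelves, each 26 mm thick and 374 mm deep, spanning the full gap between the sides. The bottom shelf rests on the floor (its underside at z = 0) and the clear gap between one shelf's top and the next shelf's underside is 300 mm.


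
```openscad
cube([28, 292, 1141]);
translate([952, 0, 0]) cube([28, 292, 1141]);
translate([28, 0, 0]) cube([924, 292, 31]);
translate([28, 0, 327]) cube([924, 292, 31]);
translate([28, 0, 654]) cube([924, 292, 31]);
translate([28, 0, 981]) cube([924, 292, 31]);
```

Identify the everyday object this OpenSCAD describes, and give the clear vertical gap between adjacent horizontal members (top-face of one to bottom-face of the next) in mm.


A bookshelf. The clear shelf gap is 296 mm.

Two tall side panels with 4 horizontal boards between them — a bookshelf. The first two shelf undersides are at z = 0 and z = 327; with shelf thickness 31, the clear gap is 327 − 0 − 31 = 296 mm.


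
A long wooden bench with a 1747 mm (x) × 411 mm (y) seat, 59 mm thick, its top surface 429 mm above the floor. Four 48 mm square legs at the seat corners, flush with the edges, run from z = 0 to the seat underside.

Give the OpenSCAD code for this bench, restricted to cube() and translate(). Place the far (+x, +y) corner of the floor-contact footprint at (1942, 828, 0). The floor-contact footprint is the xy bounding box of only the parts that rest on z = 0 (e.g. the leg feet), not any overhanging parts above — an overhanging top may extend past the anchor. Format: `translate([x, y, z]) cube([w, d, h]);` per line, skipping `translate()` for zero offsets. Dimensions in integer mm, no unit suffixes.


// leg_h = 429 − 59 = 370
translate([195, 417, 370]) cube([1747, 411, 59]);
translate([195, 417, 0]) cube([48, 48, 370]);
translate([195, 780, 0]) cube([48, 48, 370]);
translate([1894, 417, 0]) cube([48, 48, 370]);
translate([1894, 780, 0]) cube([48, 48, 370]);


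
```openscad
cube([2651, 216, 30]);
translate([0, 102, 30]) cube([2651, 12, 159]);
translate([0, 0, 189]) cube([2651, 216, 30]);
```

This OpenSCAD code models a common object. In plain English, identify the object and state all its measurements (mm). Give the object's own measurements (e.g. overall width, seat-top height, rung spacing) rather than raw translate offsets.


An I-beam lying along x, 2651 mm long. Overall section height 219 mm. Two flanges 216 mm wide (y) and 30 mm thick, one on the floor and one at the top; a web 12 mm thick runs between them, centred on the flange width.


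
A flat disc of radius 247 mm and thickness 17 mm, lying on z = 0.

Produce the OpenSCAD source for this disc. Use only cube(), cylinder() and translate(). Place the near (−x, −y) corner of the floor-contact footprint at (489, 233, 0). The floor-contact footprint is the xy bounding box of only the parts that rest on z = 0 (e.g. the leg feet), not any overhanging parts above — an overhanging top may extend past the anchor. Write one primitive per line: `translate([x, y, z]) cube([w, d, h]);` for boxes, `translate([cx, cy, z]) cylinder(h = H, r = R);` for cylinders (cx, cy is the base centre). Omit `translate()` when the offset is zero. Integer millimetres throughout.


translate([736, 480, 0]) cylinder(h = 17, r = 247);


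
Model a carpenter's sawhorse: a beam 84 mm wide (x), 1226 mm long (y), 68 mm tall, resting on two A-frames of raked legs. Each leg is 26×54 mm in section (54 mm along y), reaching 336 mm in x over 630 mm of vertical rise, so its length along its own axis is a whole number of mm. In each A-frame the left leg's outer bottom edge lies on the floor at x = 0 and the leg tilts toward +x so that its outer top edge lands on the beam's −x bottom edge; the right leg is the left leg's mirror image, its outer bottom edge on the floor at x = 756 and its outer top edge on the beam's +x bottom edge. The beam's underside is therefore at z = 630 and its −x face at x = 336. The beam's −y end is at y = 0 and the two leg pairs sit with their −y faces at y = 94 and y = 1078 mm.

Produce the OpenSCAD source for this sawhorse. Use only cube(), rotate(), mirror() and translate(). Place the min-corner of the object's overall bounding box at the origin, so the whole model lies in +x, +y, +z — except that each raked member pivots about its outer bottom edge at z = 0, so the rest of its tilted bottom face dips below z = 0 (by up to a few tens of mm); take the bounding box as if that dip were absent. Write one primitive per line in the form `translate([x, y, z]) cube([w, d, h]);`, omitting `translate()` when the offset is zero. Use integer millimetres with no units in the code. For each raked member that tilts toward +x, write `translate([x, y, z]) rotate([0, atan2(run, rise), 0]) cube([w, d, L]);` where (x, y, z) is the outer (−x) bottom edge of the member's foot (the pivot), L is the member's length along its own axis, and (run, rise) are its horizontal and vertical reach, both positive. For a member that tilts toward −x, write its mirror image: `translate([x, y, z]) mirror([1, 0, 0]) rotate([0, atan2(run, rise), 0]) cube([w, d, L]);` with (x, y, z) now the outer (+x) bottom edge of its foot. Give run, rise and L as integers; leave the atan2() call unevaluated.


translate([336, 0, 630]) cube([84, 1226, 68]);
translate([0, 94, 0]) rotate([0, atan2(336, 630), 0]) cube([26, 54, 714]);
translate([756, 94, 0]) mirror([1, 0, 0]) rotate([0, atan2(336, 630), 0]) cube([26, 54, 714]);
translate([0, 1078, 0]) rotate([0, atan2(336, 630), 0]) cube([26, 54, 714]);
translate([756, 1078, 0]) mirror([1, 0, 0]) rotate([0, atan2(336, 630), 0]) cube([26, 54, 714]);
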